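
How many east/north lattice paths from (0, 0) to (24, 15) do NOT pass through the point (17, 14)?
Number of paths = 23019380460

Total paths from (0, 0) to (24, 15): C(39, 24) = 25140840660. Paths through (17, 14): (paths (0, 0) → (17, 14)) × (paths (17, 14) → (24, 15)) = C(31, 17) · C(8, 7) = 265182525 · 8 = 2121460200. Avoidance count = 25140840660 − 2121460200 = 23019380460.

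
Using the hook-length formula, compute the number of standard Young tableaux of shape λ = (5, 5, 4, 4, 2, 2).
# SYT of shape (5, 5, 4, 4, 2, 2) = 796667872

Hook-length formula: f^λ = n! / Π hook(c), product over all cells c of the Young diagram. For λ = (5, 5, 4, 4, 2, 2), n = 22 boxes. Hook lengths by row (left-to-right, top-to-bottom): [10, 9, 6, 5, 2]; [9, 8, 5, 4, 1]; [7, 6, 3, 2]; [6, 5, 2, 1]; [3, 2]; [2, 1]. Product of hooks = 1410877440000. So f^λ = 22! / 1410877440000 = 1124000727777607680000 / 1410877440000 = 796667872.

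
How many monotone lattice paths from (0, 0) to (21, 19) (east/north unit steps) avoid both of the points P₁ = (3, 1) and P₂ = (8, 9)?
Number of paths = 73059274508

Inclusion–exclusion. Total paths: C(40, 21) = 131282408400. Through P₁: C(4, 3)·C(36, 18) = 36300541200. Through P₂: C(17, 8)·C(23, 13) = 27812244460. Since P₁ is strictly southwest of P₂, a monotone path through both must visit P₁ then P₂; paths through both = C(4, 3)·C(13, 5)·C(23, 13) = 5889651768. Avoid both = 131282408400 − 36300541200 − 27812244460 + 5889651768 = 73059274508.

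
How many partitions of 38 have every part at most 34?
p(38, parts ≤ 34) = 26008

Use the recurrence p(n, m) = p(n, m−1) + p(n−m, m): either the largest part is < m (count p(n, m−1)) or the largest part is exactly m (remove one copy of m, count p(n−m, m)). With p(0, ·) = 1 this gives p(38, parts ≤ 34) = 26008. (By conjugating Young diagrams, this also counts partitions of 38 into at most 34 parts.)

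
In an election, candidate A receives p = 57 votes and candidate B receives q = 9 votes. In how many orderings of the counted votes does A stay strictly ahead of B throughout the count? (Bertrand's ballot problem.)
Strict-lead orderings = 26919368320

Total orderings of the 66 votes with 57 for A: C(66, 57) = 37014131440. By the Bertrand ballot formula (Cycle Lemma / reflection principle), the number of orderings in which A is strictly ahead of B throughout is (p − q)/(p + q) · C(p + q, p) = (57 − 9)/(57 + 9) · 37014131440 = 26919368320.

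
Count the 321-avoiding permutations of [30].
C_30 = 3814986502092304

These 321-avoiding permutations are counted by the Catalan number C_n = (1/(n + 1)) · C(2n, n). For n = 30: C_30 = (1/31) · C(60, 30) = 118264581564861424/31 = 3814986502092304.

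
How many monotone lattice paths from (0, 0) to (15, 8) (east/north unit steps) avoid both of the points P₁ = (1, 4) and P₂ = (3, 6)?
Number of paths = 470100

Inclusion–exclusion. Total paths: C(23, 15) = 490314. Through P₁: C(5, 1)·C(18, 14) = 15300. Through P₂: C(9, 3)·C(14, 12) = 7644. Since P₁ is strictly southwest of P₂, a monotone path through both must visit P₁ then P₂; paths through both = C(5, 1)·C(4, 2)·C(14, 12) = 2730. Avoid both = 490314 − 15300 − 7644 + 2730 = 470100.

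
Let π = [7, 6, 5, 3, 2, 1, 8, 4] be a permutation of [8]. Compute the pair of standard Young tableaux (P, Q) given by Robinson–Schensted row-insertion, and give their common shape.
P = [1, 4] / [2, 8] / [3] / [5] / [6] / [7];  Q = [1, 7] / [2, 8] / [3] / [4] / [5] / [6];  common shape = (2, 2, 1, 1, 1, 1)

Row-insert the values π_1, π_2, … into P one at a time, bumping the leftmost entry strictly greater than the inserted value down to the next row. The recording tableau Q records, in position (i, j), the step at which that cell was added to P.
  Insert 7 (step 1): P = [7];  Q = [1]
  Insert 6 (step 2): P = [6] / [7];  Q = [1] / [2]
  Insert 5 (step 3): P = [5] / [6] / [7];  Q = [1] / [2] / [3]
  Insert 3 (step 4): P = [3] / [5] / [6] / [7];  Q = [1] / [2] / [3] / [4]
  Insert 2 (step 5): P = [2] / [3] / [5] / [6] / [7];  Q = [1] / [2] / [3] / [4] / [5]
  Insert 1 (step 6): P = [1] / [2] / [3] / [5] / [6] / [7];  Q = [1] / [2] / [3] / [4] / [5] / [6]
  Insert 8 (step 7): P = [1, 8] / [2] / [3] / [5] / [6] / [7];  Q = [1, 7] / [2] / [3] / [4] / [5] / [6]
  Insert 4 (step 8): P = [1, 4] / [2, 8] / [3] / [5] / [6] / [7];  Q = [1, 7] / [2, 8] / [3] / [4] / [5] / [6]
Final shape: (2, 2, 1, 1, 1, 1).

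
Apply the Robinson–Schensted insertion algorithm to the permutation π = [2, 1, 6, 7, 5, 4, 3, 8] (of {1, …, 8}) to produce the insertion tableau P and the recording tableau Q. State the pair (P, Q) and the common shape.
P = [1, 3, 7, 8] / [2, 4] / [5] / [6];  Q = [1, 3, 4, 8] / [2, 5] / [6] / [7];  common shape = (4, 2, 1, 1)

Row-insert the values π_1, π_2, … into P one at a time, bumping the leftmost entry strictly greater than the inserted value down to the next row. The recording tableau Q records, in position (i, j), the step at which that cell was added to P.
  Insert 2 (step 1): P = [2];  Q = [1]
  Insert 1 (step 2): P = [1] / [2];  Q = [1] / [2]
  Insert 6 (step 3): P = [1, 6] / [2];  Q = [1, 3] / [2]
  Insert 7 (step 4): P = [1, 6, 7] / [2];  Q = [1, 3, 4] / [2]
  Insert 5 (step 5): P = [1, 5, 7] / [2, 6];  Q = [1, 3, 4] / [2, 5]
  Insert 4 (step 6): P = [1, 4, 7] / [2, 5] / [6];  Q = [1, 3, 4] / [2, 5] / [6]
  Insert 3 (step 7): P = [1, 3, 7] / [2, 4] / [5] / [6];  Q = [1, 3, 4] / [2, 5] / [6] / [7]
  Insert 8 (step 8): P = [1, 3, 7, 8] / [2, 4] / [5] / [6];  Q = [1, 3, 4, 8] / [2, 5] / [6] / [7]
Final shape: (4, 2, 1, 1).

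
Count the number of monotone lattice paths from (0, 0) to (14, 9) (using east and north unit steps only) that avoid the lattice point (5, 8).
Number of paths = 804320

Total paths from (0, 0) to (14, 9): C(23, 14) = 817190. Paths through (5, 8): (paths (0, 0) → (5, 8)) × (paths (5, 8) → (14, 9)) = C(13, 5) · C(10, 9) = 1287 · 10 = 12870. Avoidance count = 817190 − 12870 = 804320.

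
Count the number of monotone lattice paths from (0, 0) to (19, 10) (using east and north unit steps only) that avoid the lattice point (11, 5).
Number of paths = 14408394

Total paths from (0, 0) to (19, 10): C(29, 19) = 20030010. Paths through (11, 5): (paths (0, 0) → (11, 5)) × (paths (11, 5) → (19, 10)) = C(16, 11) · C(13, 8) = 4368 · 1287 = 5621616. Avoidance count = 20030010 − 5621616 = 14408394.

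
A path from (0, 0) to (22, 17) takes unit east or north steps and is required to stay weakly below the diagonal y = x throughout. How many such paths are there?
Number of paths = 13309856820

By the reflection principle (André's argument), the number of monotone paths to (22, 17) with n ≤ m that never go above y = x is C(39, 22) − C(39, 23) = 51021117810 − 37711260990 = 13309856820.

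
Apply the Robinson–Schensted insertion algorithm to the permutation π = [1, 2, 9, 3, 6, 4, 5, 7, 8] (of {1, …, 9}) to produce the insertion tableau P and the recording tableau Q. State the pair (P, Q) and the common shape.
P = [1, 2, 3, 4, 5, 7, 8] / [6] / [9];  Q = [1, 2, 3, 5, 7, 8, 9] / [4] / [6];  common shape = (7, 1, 1)

Row-insert the values π_1, π_2, … into P one at a time, bumping the leftmost entry strictly greater than the inserted value down to the next row. The recording tableau Q records, in position (i, j), the step at which that cell was added to P.
  Insert 1 (step 1): P = [1];  Q = [1]
  Insert 2 (step 2): P = [1, 2];  Q = [1, 2]
  Insert 9 (step 3): P = [1, 2, 9];  Q = [1, 2, 3]
  Insert 3 (step 4): P = [1, 2, 3] / [9];  Q = [1, 2, 3] / [4]
  Insert 6 (step 5): P = [1, 2, 3, 6] / [9];  Q = [1, 2, 3, 5] / [4]
  Insert 4 (step 6): P = [1, 2, 3, 4] / [6] / [9];  Q = [1, 2, 3, 5] / [4] / [6]
  Insert 5 (step 7): P = [1, 2, 3, 4, 5] / [6] / [9];  Q = [1, 2, 3, 5, 7] / [4] / [6]
  Insert 7 (step 8): P = [1, 2, 3, 4, 5, 7] / [6] / [9];  Q = [1, 2, 3, 5, 7, 8] / [4] / [6]
  Insert 8 (step 9): P = [1, 2, 3, 4, 5, 7, 8] / [6] / [9];  Q = [1, 2, 3, 5, 7, 8, 9] / [4] / [6]
Final shape: (7, 1, 1).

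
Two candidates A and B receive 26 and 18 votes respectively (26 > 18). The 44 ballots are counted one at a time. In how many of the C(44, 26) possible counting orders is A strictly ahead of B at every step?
Strict-lead orderings = 187187399448

Total orderings of the 44 votes with 26 for A: C(44, 26) = 1029530696964. By the Bertrand ballot formula (Cycle Lemma / reflection principle), the number of orderings in which A is strictly ahead of B throughout is (p − q)/(p + q) · C(p + q, p) = (26 − 18)/(26 + 18) · 1029530696964 = 187187399448.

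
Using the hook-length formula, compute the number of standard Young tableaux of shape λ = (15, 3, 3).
# SYT of shape (15, 3, 3) = 181545

Hook-length formula: f^λ = n! / Π hook(c), product over all cells c of the Young diagram. For λ = (15, 3, 3), n = 21 boxes. Hook lengths by row (left-to-right, top-to-bottom): [17, 16, 15, 12, 11, 10, 9, 8, 7, 6, 5, 4, 3, 2, 1]; [4, 3, 2]; [3, 2, 1]. Product of hooks = 281423020032000. So f^λ = 21! / 281423020032000 = 51090942171709440000 / 281423020032000 = 181545.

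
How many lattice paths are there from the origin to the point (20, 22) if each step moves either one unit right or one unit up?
Number of paths = 513791607420

A monotone lattice path from (0, 0) to (20, 22) consists of 20 east steps and 22 north steps in some order, so it is determined by which 20 of the 42 steps are east. The count is C(42, 20) = 513791607420.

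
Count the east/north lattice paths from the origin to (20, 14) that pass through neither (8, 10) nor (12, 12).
Number of paths = 1220185710

Inclusion–exclusion. Total paths: C(34, 20) = 1391975640. Through P₁: C(18, 8)·C(16, 12) = 79639560. Through P₂: C(24, 12)·C(10, 8) = 121687020. Since P₁ is strictly southwest of P₂, a monotone path through both must visit P₁ then P₂; paths through both = C(18, 8)·C(6, 4)·C(10, 8) = 29536650. Avoid both = 1391975640 − 79639560 − 121687020 + 29536650 = 1220185710.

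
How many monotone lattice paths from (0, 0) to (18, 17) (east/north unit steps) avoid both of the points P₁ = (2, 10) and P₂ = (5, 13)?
Number of paths = 4504137048

Inclusion–exclusion. Total paths: C(35, 18) = 4537567650. Through P₁: C(12, 2)·C(23, 16) = 16180362. Through P₂: C(18, 5)·C(17, 13) = 20391840. Since P₁ is strictly southwest of P₂, a monotone path through both must visit P₁ then P₂; paths through both = C(12, 2)·C(6, 3)·C(17, 13) = 3141600. Avoid both = 4537567650 − 16180362 − 20391840 + 3141600 = 4504137048.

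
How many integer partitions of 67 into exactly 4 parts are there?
p(67, 4 parts) = 2178

Partitions of n into exactly k parts are in bijection with partitions of n − k into at most k parts (subtract 1 from each part). So p(67, exactly 4) = p(63, parts ≤ 4). Computing via the recurrence p(m, j) = p(m, j−1) + p(m−j, j) gives 2178.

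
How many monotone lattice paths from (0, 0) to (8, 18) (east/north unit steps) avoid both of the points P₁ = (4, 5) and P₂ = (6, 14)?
Number of paths = 784945

Inclusion–exclusion. Total paths: C(26, 8) = 1562275. Through P₁: C(9, 4)·C(17, 4) = 299880. Through P₂: C(20, 6)·C(6, 2) = 581400. Since P₁ is strictly southwest of P₂, a monotone path through both must visit P₁ then P₂; paths through both = C(9, 4)·C(11, 2)·C(6, 2) = 103950. Avoid both = 1562275 − 299880 − 581400 + 103950 = 784945.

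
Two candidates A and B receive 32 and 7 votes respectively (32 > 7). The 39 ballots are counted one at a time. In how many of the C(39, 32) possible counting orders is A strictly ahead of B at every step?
Strict-lead orderings = 9859575

Total orderings of the 39 votes with 32 for A: C(39, 32) = 15380937. By the Bertrand ballot formula (Cycle Lemma / reflection principle), the number of orderings in which A is strictly ahead of B throughout is (p − q)/(p + q) · C(p + q, p) = (32 − 7)/(32 + 7) · 15380937 = 9859575.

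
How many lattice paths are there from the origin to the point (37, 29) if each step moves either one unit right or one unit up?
Number of paths = 4472995859186094240

A monotone lattice path from (0, 0) to (37, 29) consists of 37 east steps and 29 north steps in some order, so it is determined by which 37 of the 66 steps are east. The count is C(66, 37) = 4472995859186094240.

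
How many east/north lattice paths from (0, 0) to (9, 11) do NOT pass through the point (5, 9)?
Number of paths = 137930

Total paths from (0, 0) to (9, 11): C(20, 9) = 167960. Paths through (5, 9): (paths (0, 0) → (5, 9)) × (paths (5, 9) → (9, 11)) = C(14, 5) · C(6, 4) = 2002 · 15 = 30030. Avoidance count = 167960 − 30030 = 137930.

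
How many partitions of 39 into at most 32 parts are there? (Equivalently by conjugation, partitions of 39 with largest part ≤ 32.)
p(39, parts ≤ 32) = 31155

Use the recurrence p(n, m) = p(n, m−1) + p(n−m, m): either the largest part is < m (count p(n, m−1)) or the largest part is exactly m (remove one copy of m, count p(n−m, m)). With p(0, ·) = 1 this gives p(39, parts ≤ 32) = 31155. (By conjugating Young diagrams, this also counts partitions of 39 into at most 32 parts.)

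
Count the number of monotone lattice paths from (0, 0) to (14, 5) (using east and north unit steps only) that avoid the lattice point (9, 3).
Number of paths = 7008

Total paths from (0, 0) to (14, 5): C(19, 14) = 11628. Paths through (9, 3): (paths (0, 0) → (9, 3)) × (paths (9, 3) → (14, 5)) = C(12, 9) · C(7, 5) = 220 · 21 = 4620. Avoidance count = 11628 − 4620 = 7008.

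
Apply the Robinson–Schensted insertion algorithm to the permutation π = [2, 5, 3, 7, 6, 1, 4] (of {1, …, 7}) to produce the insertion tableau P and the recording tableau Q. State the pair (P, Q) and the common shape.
P = [1, 3, 4] / [2, 6] / [5, 7];  Q = [1, 2, 4] / [3, 5] / [6, 7];  common shape = (3, 2, 2)

Row-insert the values π_1, π_2, … into P one at a time, bumping the leftmost entry strictly greater than the inserted value down to the next row. The recording tableau Q records, in position (i, j), the step at which that cell was added to P.
  Insert 2 (step 1): P = [2];  Q = [1]
  Insert 5 (step 2): P = [2, 5];  Q = [1, 2]
  Insert 3 (step 3): P = [2, 3] / [5];  Q = [1, 2] / [3]
  Insert 7 (step 4): P = [2, 3, 7] / [5];  Q = [1, 2, 4] / [3]
  Insert 6 (step 5): P = [2, 3, 6] / [5, 7];  Q = [1, 2, 4] / [3, 5]
  Insert 1 (step 6): P = [1, 3, 6] / [2, 7] / [5];  Q = [1, 2, 4] / [3, 5] / [6]
  Insert 4 (step 7): P = [1, 3, 4] / [2, 6] / [5, 7];  Q = [1, 2, 4] / [3, 5] / [6, 7]
Final shape: (3, 2, 2).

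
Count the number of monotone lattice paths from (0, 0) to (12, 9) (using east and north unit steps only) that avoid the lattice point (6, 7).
Number of paths = 245882

Total paths from (0, 0) to (12, 9): C(21, 12) = 293930. Paths through (6, 7): (paths (0, 0) → (6, 7)) × (paths (6, 7) → (12, 9)) = C(13, 6) · C(8, 6) = 1716 · 28 = 48048. Avoidance count = 293930 − 48048 = 245882.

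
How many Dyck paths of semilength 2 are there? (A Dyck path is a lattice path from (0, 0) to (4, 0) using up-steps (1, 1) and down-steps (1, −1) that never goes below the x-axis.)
C_2 = 2

These Dyck paths are counted by the Catalan number C_n = (1/(n + 1)) · C(2n, n). For n = 2: C_2 = (1/3) · C(4, 2) = 6/3 = 2.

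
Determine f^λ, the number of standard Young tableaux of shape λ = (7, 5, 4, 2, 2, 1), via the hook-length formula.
# SYT of shape (7, 5, 4, 2, 2, 1) = 997682400

Hook-length formula: f^λ = n! / Π hook(c), product over all cells c of the Young diagram. For λ = (7, 5, 4, 2, 2, 1), n = 21 boxes. Hook lengths by row (left-to-right, top-to-bottom): [12, 10, 7, 6, 4, 2, 1]; [9, 7, 4, 3, 1]; [7, 5, 2, 1]; [4, 2]; [3, 1]; [1]. Product of hooks = 51209625600. So f^λ = 21! / 51209625600 = 51090942171709440000 / 51209625600 = 997682400.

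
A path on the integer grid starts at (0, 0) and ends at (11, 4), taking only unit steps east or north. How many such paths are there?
Number of paths = 1365

A monotone lattice path from (0, 0) to (11, 4) consists of 11 east steps and 4 north steps in some order, so it is determined by which 11 of the 15 steps are east. The count is C(15, 11) = 1365.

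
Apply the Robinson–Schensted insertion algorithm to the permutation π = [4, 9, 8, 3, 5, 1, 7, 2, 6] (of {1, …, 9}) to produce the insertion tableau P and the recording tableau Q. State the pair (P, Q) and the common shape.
P = [1, 2, 6] / [3, 5, 7] / [4, 8] / [9];  Q = [1, 2, 7] / [3, 5, 9] / [4, 8] / [6];  common shape = (3, 3, 2, 1)

Row-insert the values π_1, π_2, … into P one at a time, bumping the leftmost entry strictly greater than the inserted value down to the next row. The recording tableau Q records, in position (i, j), the step at which that cell was added to P.
  Insert 4 (step 1): P = [4];  Q = [1]
  Insert 9 (step 2): P = [4, 9];  Q = [1, 2]
  Insert 8 (step 3): P = [4, 8] / [9];  Q = [1, 2] / [3]
  Insert 3 (step 4): P = [3, 8] / [4] / [9];  Q = [1, 2] / [3] / [4]
  Insert 5 (step 5): P = [3, 5] / [4, 8] / [9];  Q = [1, 2] / [3, 5] / [4]
  Insert 1 (step 6): P = [1, 5] / [3, 8] / [4] / [9];  Q = [1, 2] / [3, 5] / [4] / [6]
  Insert 7 (step 7): P = [1, 5, 7] / [3, 8] / [4] / [9];  Q = [1, 2, 7] / [3, 5] / [4] / [6]
  Insert 2 (step 8): P = [1, 2, 7] / [3, 5] / [4, 8] / [9];  Q = [1, 2, 7] / [3, 5] / [4, 8] / [6]
  Insert 6 (step 9): P = [1, 2, 6] / [3, 5, 7] / [4, 8] / [9];  Q = [1, 2, 7] / [3, 5, 9] / [4, 8] / [6]
Final shape: (3, 3, 2, 1).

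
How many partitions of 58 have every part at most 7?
p(58, parts ≤ 7) = 37108

Use the recurrence p(n, m) = p(n, m−1) + p(n−m, m): either the largest part is < m (count p(n, m−1)) or the largest part is exactly m (remove one copy of m, count p(n−m, m)). With p(0, ·) = 1 this gives p(58, parts ≤ 7) = 37108. (By conjugating Young diagrams, this also counts partitions of 58 into at most 7 parts.)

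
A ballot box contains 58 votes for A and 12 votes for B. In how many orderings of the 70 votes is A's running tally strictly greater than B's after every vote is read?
Strict-lead orderings = 6991273238456

Total orderings of the 70 votes with 58 for A: C(70, 58) = 10638894058520. By the Bertrand ballot formula (Cycle Lemma / reflection principle), the number of orderings in which A is strictly ahead of B throughout is (p − q)/(p + q) · C(p + q, p) = (58 − 12)/(58 + 12) · 10638894058520 = 6991273238456.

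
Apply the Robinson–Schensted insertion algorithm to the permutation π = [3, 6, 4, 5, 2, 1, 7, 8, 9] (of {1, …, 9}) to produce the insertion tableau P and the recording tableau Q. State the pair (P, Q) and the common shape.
P = [1, 4, 5, 7, 8, 9] / [2] / [3] / [6];  Q = [1, 2, 4, 7, 8, 9] / [3] / [5] / [6];  common shape = (6, 1, 1, 1)

Row-insert the values π_1, π_2, … into P one at a time, bumping the leftmost entry strictly greater than the inserted value down to the next row. The recording tableau Q records, in position (i, j), the step at which that cell was added to P.
  Insert 3 (step 1): P = [3];  Q = [1]
  Insert 6 (step 2): P = [3, 6];  Q = [1, 2]
  Insert 4 (step 3): P = [3, 4] / [6];  Q = [1, 2] / [3]
  Insert 5 (step 4): P = [3, 4, 5] / [6];  Q = [1, 2, 4] / [3]
  Insert 2 (step 5): P = [2, 4, 5] / [3] / [6];  Q = [1, 2, 4] / [3] / [5]
  Insert 1 (step 6): P = [1, 4, 5] / [2] / [3] / [6];  Q = [1, 2, 4] / [3] / [5] / [6]
  Insert 7 (step 7): P = [1, 4, 5, 7] / [2] / [3] / [6];  Q = [1, 2, 4, 7] / [3] / [5] / [6]
  Insert 8 (step 8): P = [1, 4, 5, 7, 8] / [2] / [3] / [6];  Q = [1, 2, 4, 7, 8] / [3] / [5] / [6]
  Insert 9 (step 9): P = [1, 4, 5, 7, 8, 9] / [2] / [3] / [6];  Q = [1, 2, 4, 7, 8, 9] / [3] / [5] / [6]
Final shape: (6, 1, 1, 1).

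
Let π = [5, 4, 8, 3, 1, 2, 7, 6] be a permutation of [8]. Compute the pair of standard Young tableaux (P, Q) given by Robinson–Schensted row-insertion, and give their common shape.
P = [1, 2, 6] / [3, 7] / [4, 8] / [5];  Q = [1, 3, 7] / [2, 6] / [4, 8] / [5];  common shape = (3, 2, 2, 1)

Row-insert the values π_1, π_2, … into P one at a time, bumping the leftmost entry strictly greater than the inserted value down to the next row. The recording tableau Q records, in position (i, j), the step at which that cell was added to P.
  Insert 5 (step 1): P = [5];  Q = [1]
  Insert 4 (step 2): P = [4] / [5];  Q = [1] / [2]
  Insert 8 (step 3): P = [4, 8] / [5];  Q = [1, 3] / [2]
  Insert 3 (step 4): P = [3, 8] / [4] / [5];  Q = [1, 3] / [2] / [4]
  Insert 1 (step 5): P = [1, 8] / [3] / [4] / [5];  Q = [1, 3] / [2] / [4] / [5]
  Insert 2 (step 6): P = [1, 2] / [3, 8] / [4] / [5];  Q = [1, 3] / [2, 6] / [4] / [5]
  Insert 7 (step 7): P = [1, 2, 7] / [3, 8] / [4] / [5];  Q = [1, 3, 7] / [2, 6] / [4] / [5]
  Insert 6 (step 8): P = [1, 2, 6] / [3, 7] / [4, 8] / [5];  Q = [1, 3, 7] / [2, 6] / [4, 8] / [5]
Final shape: (3, 2, 2, 1).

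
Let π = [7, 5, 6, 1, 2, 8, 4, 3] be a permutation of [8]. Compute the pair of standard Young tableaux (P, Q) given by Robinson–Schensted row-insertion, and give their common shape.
P = [1, 2, 3] / [4, 6, 8] / [5] / [7];  Q = [1, 3, 6] / [2, 5, 7] / [4] / [8];  common shape = (3, 3, 1, 1)

Row-insert the values π_1, π_2, … into P one at a time, bumping the leftmost entry strictly greater than the inserted value down to the next row. The recording tableau Q records, in position (i, j), the step at which that cell was added to P.
  Insert 7 (step 1): P = [7];  Q = [1]
  Insert 5 (step 2): P = [5] / [7];  Q = [1] / [2]
  Insert 6 (step 3): P = [5, 6] / [7];  Q = [1, 3] / [2]
  Insert 1 (step 4): P = [1, 6] / [5] / [7];  Q = [1, 3] / [2] / [4]
  Insert 2 (step 5): P = [1, 2] / [5, 6] / [7];  Q = [1, 3] / [2, 5] / [4]
  Insert 8 (step 6): P = [1, 2, 8] / [5, 6] / [7];  Q = [1, 3, 6] / [2, 5] / [4]
  Insert 4 (step 7): P = [1, 2, 4] / [5, 6, 8] / [7];  Q = [1, 3, 6] / [2, 5, 7] / [4]
  Insert 3 (step 8): P = [1, 2, 3] / [4, 6, 8] / [5] / [7];  Q = [1, 3, 6] / [2, 5, 7] / [4] / [8]
Final shape: (3, 3, 1, 1).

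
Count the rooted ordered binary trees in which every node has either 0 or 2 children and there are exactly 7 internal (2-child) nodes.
C_7 = 429

These full binary trees are counted by the Catalan number C_n = (1/(n + 1)) · C(2n, n). For n = 7: C_7 = (1/8) · C(14, 7) = 3432/8 = 429.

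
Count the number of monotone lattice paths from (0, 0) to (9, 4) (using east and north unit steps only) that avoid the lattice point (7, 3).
Number of paths = 355

Total paths from (0, 0) to (9, 4): C(13, 9) = 715. Paths through (7, 3): (paths (0, 0) → (7, 3)) × (paths (7, 3) → (9, 4)) = C(10, 7) · C(3, 2) = 120 · 3 = 360. Avoidance count = 715 − 360 = 355.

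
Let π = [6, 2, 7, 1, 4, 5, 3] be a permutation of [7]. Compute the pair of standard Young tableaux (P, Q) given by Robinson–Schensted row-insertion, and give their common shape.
P = [1, 3, 5] / [2, 4] / [6, 7];  Q = [1, 3, 6] / [2, 5] / [4, 7];  common shape = (3, 2, 2)

Row-insert the values π_1, π_2, … into P one at a time, bumping the leftmost entry strictly greater than the inserted value down to the next row. The recording tableau Q records, in position (i, j), the step at which that cell was added to P.
  Insert 6 (step 1): P = [6];  Q = [1]
  Insert 2 (step 2): P = [2] / [6];  Q = [1] / [2]
  Insert 7 (step 3): P = [2, 7] / [6];  Q = [1, 3] / [2]
  Insert 1 (step 4): P = [1, 7] / [2] / [6];  Q = [1, 3] / [2] / [4]
  Insert 4 (step 5): P = [1, 4] / [2, 7] / [6];  Q = [1, 3] / [2, 5] / [4]
  Insert 5 (step 6): P = [1, 4, 5] / [2, 7] / [6];  Q = [1, 3, 6] / [2, 5] / [4]
  Insert 3 (step 7): P = [1, 3, 5] / [2, 4] / [6, 7];  Q = [1, 3, 6] / [2, 5] / [4, 7]
Final shape: (3, 2, 2).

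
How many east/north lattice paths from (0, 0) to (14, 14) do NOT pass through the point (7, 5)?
Number of paths = 31056120

Total paths from (0, 0) to (14, 14): C(28, 14) = 40116600. Paths through (7, 5): (paths (0, 0) → (7, 5)) × (paths (7, 5) → (14, 14)) = C(12, 7) · C(16, 7) = 792 · 11440 = 9060480. Avoidance count = 40116600 − 9060480 = 31056120.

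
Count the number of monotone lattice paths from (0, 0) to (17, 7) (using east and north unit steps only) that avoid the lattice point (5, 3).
Number of paths = 244184

Total paths from (0, 0) to (17, 7): C(24, 17) = 346104. Paths through (5, 3): (paths (0, 0) → (5, 3)) × (paths (5, 3) → (17, 7)) = C(8, 5) · C(16, 12) = 56 · 1820 = 101920. Avoidance count = 346104 − 101920 = 244184.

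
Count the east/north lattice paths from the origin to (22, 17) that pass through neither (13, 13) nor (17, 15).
Number of paths = 34980700690

Inclusion–exclusion. Total paths: C(39, 22) = 51021117810. Through P₁: C(26, 13)·C(13, 9) = 7436429000. Through P₂: C(32, 17)·C(7, 5) = 11880177120. Since P₁ is strictly southwest of P₂, a monotone path through both must visit P₁ then P₂; paths through both = C(26, 13)·C(6, 4)·C(7, 5) = 3276189000. Avoid both = 51021117810 − 7436429000 − 11880177120 + 3276189000 = 34980700690.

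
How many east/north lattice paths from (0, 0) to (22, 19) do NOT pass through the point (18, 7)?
Number of paths = 243787796200

Total paths from (0, 0) to (22, 19): C(41, 22) = 244662670200. Paths through (18, 7): (paths (0, 0) → (18, 7)) × (paths (18, 7) → (22, 19)) = C(25, 18) · C(16, 4) = 480700 · 1820 = 874874000. Avoidance count = 244662670200 − 874874000 = 243787796200.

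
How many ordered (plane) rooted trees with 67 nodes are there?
C_66 = 5632681584560312734993915705849145100

These ordered rooted trees are counted by the Catalan number C_n = (1/(n + 1)) · C(2n, n). For n = 66: C_66 = (1/67) · C(132, 66) = 377389666165540953244592352291892721700/67 = 5632681584560312734993915705849145100.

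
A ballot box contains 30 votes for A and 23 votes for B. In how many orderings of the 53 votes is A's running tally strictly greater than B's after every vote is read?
Strict-lead orderings = 82336410323440

Total orderings of the 53 votes with 30 for A: C(53, 30) = 623404249591760. By the Bertrand ballot formula (Cycle Lemma / reflection principle), the number of orderings in which A is strictly ahead of B throughout is (p − q)/(p + q) · C(p + q, p) = (30 − 23)/(30 + 23) · 623404249591760 = 82336410323440.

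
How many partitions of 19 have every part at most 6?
p(19, parts ≤ 6) = 235

Use the recurrence p(n, m) = p(n, m−1) + p(n−m, m): either the largest part is < m (count p(n, m−1)) or the largest part is exactly m (remove one copy of m, count p(n−m, m)). With p(0, ·) = 1 this gives p(19, parts ≤ 6) = 235. (By conjugating Young diagrams, this also counts partitions of 19 into at most 6 parts.)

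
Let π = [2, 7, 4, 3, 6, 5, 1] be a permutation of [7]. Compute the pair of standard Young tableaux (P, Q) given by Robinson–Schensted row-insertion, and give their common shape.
P = [1, 3, 5] / [2, 6] / [4] / [7];  Q = [1, 2, 5] / [3, 6] / [4] / [7];  common shape = (3, 2, 1, 1)

Row-insert the values π_1, π_2, … into P one at a time, bumping the leftmost entry strictly greater than the inserted value down to the next row. The recording tableau Q records, in position (i, j), the step at which that cell was added to P.
  Insert 2 (step 1): P = [2];  Q = [1]
  Insert 7 (step 2): P = [2, 7];  Q = [1, 2]
  Insert 4 (step 3): P = [2, 4] / [7];  Q = [1, 2] / [3]
  Insert 3 (step 4): P = [2, 3] / [4] / [7];  Q = [1, 2] / [3] / [4]
  Insert 6 (step 5): P = [2, 3, 6] / [4] / [7];  Q = [1, 2, 5] / [3] / [4]
  Insert 5 (step 6): P = [2, 3, 5] / [4, 6] / [7];  Q = [1, 2, 5] / [3, 6] / [4]
  Insert 1 (step 7): P = [1, 3, 5] / [2, 6] / [4] / [7];  Q = [1, 2, 5] / [3, 6] / [4] / [7]
Final shape: (3, 2, 1, 1).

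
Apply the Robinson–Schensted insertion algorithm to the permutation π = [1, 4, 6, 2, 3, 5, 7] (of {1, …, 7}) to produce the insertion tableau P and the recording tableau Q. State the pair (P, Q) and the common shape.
P = [1, 2, 3, 5, 7] / [4, 6];  Q = [1, 2, 3, 6, 7] / [4, 5];  common shape = (5, 2)

Row-insert the values π_1, π_2, … into P one at a time, bumping the leftmost entry strictly greater than the inserted value down to the next row. The recording tableau Q records, in position (i, j), the step at which that cell was added to P.
  Insert 1 (step 1): P = [1];  Q = [1]
  Insert 4 (step 2): P = [1, 4];  Q = [1, 2]
  Insert 6 (step 3): P = [1, 4, 6];  Q = [1, 2, 3]
  Insert 2 (step 4): P = [1, 2, 6] / [4];  Q = [1, 2, 3] / [4]
  Insert 3 (step 5): P = [1, 2, 3] / [4, 6];  Q = [1, 2, 3] / [4, 5]
  Insert 5 (step 6): P = [1, 2, 3, 5] / [4, 6];  Q = [1, 2, 3, 6] / [4, 5]
  Insert 7 (step 7): P = [1, 2, 3, 5, 7] / [4, 6];  Q = [1, 2, 3, 6, 7] / [4, 5]
Final shape: (5, 2).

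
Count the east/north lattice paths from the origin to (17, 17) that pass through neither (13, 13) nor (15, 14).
Number of paths = 1141994620

Inclusion–exclusion. Total paths: C(34, 17) = 2333606220. Through P₁: C(26, 13)·C(8, 4) = 728042000. Through P₂: C(29, 15)·C(5, 2) = 775587600. Since P₁ is strictly southwest of P₂, a monotone path through both must visit P₁ then P₂; paths through both = C(26, 13)·C(3, 2)·C(5, 2) = 312018000. Avoid both = 2333606220 − 728042000 − 775587600 + 312018000 = 1141994620.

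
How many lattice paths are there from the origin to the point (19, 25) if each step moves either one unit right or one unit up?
Number of paths = 1408831480056

A monotone lattice path from (0, 0) to (19, 25) consists of 19 east steps and 25 north steps in some order, so it is determined by which 19 of the 44 steps are east. The count is C(44, 19) = 1408831480056.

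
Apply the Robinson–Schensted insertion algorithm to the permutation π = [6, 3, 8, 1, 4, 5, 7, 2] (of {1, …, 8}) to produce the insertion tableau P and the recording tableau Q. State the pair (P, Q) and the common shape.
P = [1, 2, 5, 7] / [3, 4] / [6, 8];  Q = [1, 3, 6, 7] / [2, 5] / [4, 8];  common shape = (4, 2, 2)

Row-insert the values π_1, π_2, … into P one at a time, bumping the leftmost entry strictly greater than the inserted value down to the next row. The recording tableau Q records, in position (i, j), the step at which that cell was added to P.
  Insert 6 (step 1): P = [6];  Q = [1]
  Insert 3 (step 2): P = [3] / [6];  Q = [1] / [2]
  Insert 8 (step 3): P = [3, 8] / [6];  Q = [1, 3] / [2]
  Insert 1 (step 4): P = [1, 8] / [3] / [6];  Q = [1, 3] / [2] / [4]
  Insert 4 (step 5): P = [1, 4] / [3, 8] / [6];  Q = [1, 3] / [2, 5] / [4]
  Insert 5 (step 6): P = [1, 4, 5] / [3, 8] / [6];  Q = [1, 3, 6] / [2, 5] / [4]
  Insert 7 (step 7): P = [1, 4, 5, 7] / [3, 8] / [6];  Q = [1, 3, 6, 7] / [2, 5] / [4]
  Insert 2 (step 8): P = [1, 2, 5, 7] / [3, 4] / [6, 8];  Q = [1, 3, 6, 7] / [2, 5] / [4, 8]
Final shape: (4, 2, 2).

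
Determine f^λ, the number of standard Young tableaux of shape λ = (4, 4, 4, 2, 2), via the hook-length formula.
# SYT of shape (4, 4, 4, 2, 2) = 171600

Hook-length formula: f^λ = n! / Π hook(c), product over all cells c of the Young diagram. For λ = (4, 4, 4, 2, 2), n = 16 boxes. Hook lengths by row (left-to-right, top-to-bottom): [8, 7, 4, 3]; [7, 6, 3, 2]; [6, 5, 2, 1]; [3, 2]; [2, 1]. Product of hooks = 121927680. So f^λ = 16! / 121927680 = 20922789888000 / 121927680 = 171600.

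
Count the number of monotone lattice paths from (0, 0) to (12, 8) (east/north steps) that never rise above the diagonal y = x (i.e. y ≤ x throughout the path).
Number of paths = 48450

By the reflection principle (André's argument), the number of monotone paths to (12, 8) with n ≤ m that never go above y = x is C(20, 12) − C(20, 13) = 125970 − 77520 = 48450.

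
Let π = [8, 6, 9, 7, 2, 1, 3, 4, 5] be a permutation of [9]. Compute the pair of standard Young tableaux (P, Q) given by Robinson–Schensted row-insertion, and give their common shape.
P = [1, 3, 4, 5] / [2, 7] / [6, 9] / [8];  Q = [1, 3, 8, 9] / [2, 4] / [5, 7] / [6];  common shape = (4, 2, 2, 1)

Row-insert the values π_1, π_2, … into P one at a time, bumping the leftmost entry strictly greater than the inserted value down to the next row. The recording tableau Q records, in position (i, j), the step at which that cell was added to P.
  Insert 8 (step 1): P = [8];  Q = [1]
  Insert 6 (step 2): P = [6] / [8];  Q = [1] / [2]
  Insert 9 (step 3): P = [6, 9] / [8];  Q = [1, 3] / [2]
  Insert 7 (step 4): P = [6, 7] / [8, 9];  Q = [1, 3] / [2, 4]
  Insert 2 (step 5): P = [2, 7] / [6, 9] / [8];  Q = [1, 3] / [2, 4] / [5]
  Insert 1 (step 6): P = [1, 7] / [2, 9] / [6] / [8];  Q = [1, 3] / [2, 4] / [5] / [6]
  Insert 3 (step 7): P = [1, 3] / [2, 7] / [6, 9] / [8];  Q = [1, 3] / [2, 4] / [5, 7] / [6]
  Insert 4 (step 8): P = [1, 3, 4] / [2, 7] / [6, 9] / [8];  Q = [1, 3, 8] / [2, 4] / [5, 7] / [6]
  Insert 5 (step 9): P = [1, 3, 4, 5] / [2, 7] / [6, 9] / [8];  Q = [1, 3, 8, 9] / [2, 4] / [5, 7] / [6]
Final shape: (4, 2, 2, 1).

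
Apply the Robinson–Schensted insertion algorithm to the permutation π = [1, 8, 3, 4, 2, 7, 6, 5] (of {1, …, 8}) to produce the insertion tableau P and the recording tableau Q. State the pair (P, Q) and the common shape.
P = [1, 2, 4, 5] / [3, 6] / [7] / [8];  Q = [1, 2, 4, 6] / [3, 7] / [5] / [8];  common shape = (4, 2, 1, 1)

Row-insert the values π_1, π_2, … into P one at a time, bumping the leftmost entry strictly greater than the inserted value down to the next row. The recording tableau Q records, in position (i, j), the step at which that cell was added to P.
  Insert 1 (step 1): P = [1];  Q = [1]
  Insert 8 (step 2): P = [1, 8];  Q = [1, 2]
  Insert 3 (step 3): P = [1, 3] / [8];  Q = [1, 2] / [3]
  Insert 4 (step 4): P = [1, 3, 4] / [8];  Q = [1, 2, 4] / [3]
  Insert 2 (step 5): P = [1, 2, 4] / [3] / [8];  Q = [1, 2, 4] / [3] / [5]
  Insert 7 (step 6): P = [1, 2, 4, 7] / [3] / [8];  Q = [1, 2, 4, 6] / [3] / [5]
  Insert 6 (step 7): P = [1, 2, 4, 6] / [3, 7] / [8];  Q = [1, 2, 4, 6] / [3, 7] / [5]
  Insert 5 (step 8): P = [1, 2, 4, 5] / [3, 6] / [7] / [8];  Q = [1, 2, 4, 6] / [3, 7] / [5] / [8]
Final shape: (4, 2, 1, 1).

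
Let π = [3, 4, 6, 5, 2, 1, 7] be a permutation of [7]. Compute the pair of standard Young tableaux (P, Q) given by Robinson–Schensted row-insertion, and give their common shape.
P = [1, 4, 5, 7] / [2] / [3] / [6];  Q = [1, 2, 3, 7] / [4] / [5] / [6];  common shape = (4, 1, 1, 1)

Row-insert the values π_1, π_2, … into P one at a time, bumping the leftmost entry strictly greater than the inserted value down to the next row. The recording tableau Q records, in position (i, j), the step at which that cell was added to P.
  Insert 3 (step 1): P = [3];  Q = [1]
  Insert 4 (step 2): P = [3, 4];  Q = [1, 2]
  Insert 6 (step 3): P = [3, 4, 6];  Q = [1, 2, 3]
  Insert 5 (step 4): P = [3, 4, 5] / [6];  Q = [1, 2, 3] / [4]
  Insert 2 (step 5): P = [2, 4, 5] / [3] / [6];  Q = [1, 2, 3] / [4] / [5]
  Insert 1 (step 6): P = [1, 4, 5] / [2] / [3] / [6];  Q = [1, 2, 3] / [4] / [5] / [6]
  Insert 7 (step 7): P = [1, 4, 5, 7] / [2] / [3] / [6];  Q = [1, 2, 3, 7] / [4] / [5] / [6]
Final shape: (4, 1, 1, 1).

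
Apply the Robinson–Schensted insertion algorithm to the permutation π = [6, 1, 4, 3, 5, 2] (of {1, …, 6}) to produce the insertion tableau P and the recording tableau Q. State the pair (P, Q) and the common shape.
P = [1, 2, 5] / [3] / [4] / [6];  Q = [1, 3, 5] / [2] / [4] / [6];  common shape = (3, 1, 1, 1)

Row-insert the values π_1, π_2, … into P one at a time, bumping the leftmost entry strictly greater than the inserted value down to the next row. The recording tableau Q records, in position (i, j), the step at which that cell was added to P.
  Insert 6 (step 1): P = [6];  Q = [1]
  Insert 1 (step 2): P = [1] / [6];  Q = [1] / [2]
  Insert 4 (step 3): P = [1, 4] / [6];  Q = [1, 3] / [2]
  Insert 3 (step 4): P = [1, 3] / [4] / [6];  Q = [1, 3] / [2] / [4]
  Insert 5 (step 5): P = [1, 3, 5] / [4] / [6];  Q = [1, 3, 5] / [2] / [4]
  Insert 2 (step 6): P = [1, 2, 5] / [3] / [4] / [6];  Q = [1, 3, 5] / [2] / [4] / [6]
Final shape: (3, 1, 1, 1).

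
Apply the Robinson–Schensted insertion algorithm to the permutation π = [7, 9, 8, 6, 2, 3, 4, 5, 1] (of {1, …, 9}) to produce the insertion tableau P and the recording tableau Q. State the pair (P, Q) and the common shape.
P = [1, 3, 4, 5] / [2, 8] / [6] / [7] / [9];  Q = [1, 2, 7, 8] / [3, 6] / [4] / [5] / [9];  common shape = (4, 2, 1, 1, 1)

Row-insert the values π_1, π_2, … into P one at a time, bumping the leftmost entry strictly greater than the inserted value down to the next row. The recording tableau Q records, in position (i, j), the step at which that cell was added to P.
  Insert 7 (step 1): P = [7];  Q = [1]
  Insert 9 (step 2): P = [7, 9];  Q = [1, 2]
  Insert 8 (step 3): P = [7, 8] / [9];  Q = [1, 2] / [3]
  Insert 6 (step 4): P = [6, 8] / [7] / [9];  Q = [1, 2] / [3] / [4]
  Insert 2 (step 5): P = [2, 8] / [6] / [7] / [9];  Q = [1, 2] / [3] / [4] / [5]
  Insert 3 (step 6): P = [2, 3] / [6, 8] / [7] / [9];  Q = [1, 2] / [3, 6] / [4] / [5]
  Insert 4 (step 7): P = [2, 3, 4] / [6, 8] / [7] / [9];  Q = [1, 2, 7] / [3, 6] / [4] / [5]
  Insert 5 (step 8): P = [2, 3, 4, 5] / [6, 8] / [7] / [9];  Q = [1, 2, 7, 8] / [3, 6] / [4] / [5]
  Insert 1 (step 9): P = [1, 3, 4, 5] / [2, 8] / [6] / [7] / [9];  Q = [1, 2, 7, 8] / [3, 6] / [4] / [5] / [9]
Final shape: (4, 2, 1, 1, 1).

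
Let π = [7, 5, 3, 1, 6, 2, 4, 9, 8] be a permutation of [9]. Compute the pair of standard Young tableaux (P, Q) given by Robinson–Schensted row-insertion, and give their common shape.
P = [1, 2, 4, 8] / [3, 6, 9] / [5] / [7];  Q = [1, 5, 7, 8] / [2, 6, 9] / [3] / [4];  common shape = (4, 3, 1, 1)

Row-insert the values π_1, π_2, … into P one at a time, bumping the leftmost entry strictly greater than the inserted value down to the next row. The recording tableau Q records, in position (i, j), the step at which that cell was added to P.
  Insert 7 (step 1): P = [7];  Q = [1]
  Insert 5 (step 2): P = [5] / [7];  Q = [1] / [2]
  Insert 3 (step 3): P = [3] / [5] / [7];  Q = [1] / [2] / [3]
  Insert 1 (step 4): P = [1] / [3] / [5] / [7];  Q = [1] / [2] / [3] / [4]
  Insert 6 (step 5): P = [1, 6] / [3] / [5] / [7];  Q = [1, 5] / [2] / [3] / [4]
  Insert 2 (step 6): P = [1, 2] / [3, 6] / [5] / [7];  Q = [1, 5] / [2, 6] / [3] / [4]
  Insert 4 (step 7): P = [1, 2, 4] / [3, 6] / [5] / [7];  Q = [1, 5, 7] / [2, 6] / [3] / [4]
  Insert 9 (step 8): P = [1, 2, 4, 9] / [3, 6] / [5] / [7];  Q = [1, 5, 7, 8] / [2, 6] / [3] / [4]
  Insert 8 (step 9): P = [1, 2, 4, 8] / [3, 6, 9] / [5] / [7];  Q = [1, 5, 7, 8] / [2, 6, 9] / [3] / [4]
Final shape: (4, 3, 1, 1).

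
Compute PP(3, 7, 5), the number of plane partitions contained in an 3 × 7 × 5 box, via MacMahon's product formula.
PP(3, 7, 5) = 16195608

Evaluate the triple product over i = 1..3, j = 1..7, k = 1..5. The factors are (2/1) · (3/2) · (4/3) · (5/4) · (6/5) · (3/2) · (4/3) · (5/4) · … (105 factors total). The numerators and denominators telescope so the product is an integer; carrying out the multiplication exactly gives PP(3, 7, 5) = 16195608.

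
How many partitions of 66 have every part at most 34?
p(66, parts ≤ 34) = 2288049

Use the recurrence p(n, m) = p(n, m−1) + p(n−m, m): either the largest part is < m (count p(n, m−1)) or the largest part is exactly m (remove one copy of m, count p(n−m, m)). With p(0, ·) = 1 this gives p(66, parts ≤ 34) = 2288049. (By conjugating Young diagrams, this also counts partitions of 66 into at most 34 parts.)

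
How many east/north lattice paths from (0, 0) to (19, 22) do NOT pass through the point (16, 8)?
Number of paths = 244162549920

Total paths from (0, 0) to (19, 22): C(41, 19) = 244662670200. Paths through (16, 8): (paths (0, 0) → (16, 8)) × (paths (16, 8) → (19, 22)) = C(24, 16) · C(17, 3) = 735471 · 680 = 500120280. Avoidance count = 244662670200 − 500120280 = 244162549920.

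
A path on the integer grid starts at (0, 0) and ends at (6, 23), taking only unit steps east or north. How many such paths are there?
Number of paths = 475020

A monotone lattice path from (0, 0) to (6, 23) consists of 6 east steps and 23 north steps in some order, so it is determined by which 6 of the 29 steps are east. The count is C(29, 6) = 475020.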